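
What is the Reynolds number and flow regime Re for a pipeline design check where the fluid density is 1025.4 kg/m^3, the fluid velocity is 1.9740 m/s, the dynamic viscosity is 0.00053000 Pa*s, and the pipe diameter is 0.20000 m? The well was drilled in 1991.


Step 1: Re = rho*vel*D/mu = 1025.4*1.974*0.2/0.00053 = 7.6383e+05
Step 2: Re = 7.6383e+05 > 4000, so flow is turbulent.
Re = 7.6383e+05 (turbulent)


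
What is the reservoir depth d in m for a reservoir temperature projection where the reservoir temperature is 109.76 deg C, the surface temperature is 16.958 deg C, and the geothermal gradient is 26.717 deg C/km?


d = (T_res - T_surf) / grad * 1000
d = (109.76 - 16.958) / 26.717 * 1000
d = 3473.5 m


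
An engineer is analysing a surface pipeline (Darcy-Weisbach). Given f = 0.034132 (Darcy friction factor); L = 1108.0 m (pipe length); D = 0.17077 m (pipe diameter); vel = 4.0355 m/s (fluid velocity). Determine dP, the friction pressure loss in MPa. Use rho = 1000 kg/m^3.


dP = f * (L/D) * (rho*vel^2/2) / 1000
dP = 0.034132 * (1108.0/0.17077) * (1000*4.0355^2/2) / 1000
dP = 1803.245 kPa
Convert: 1803.245 kPa * 0.001 = 1.8032 MPa
dP = 1.8032 MPa


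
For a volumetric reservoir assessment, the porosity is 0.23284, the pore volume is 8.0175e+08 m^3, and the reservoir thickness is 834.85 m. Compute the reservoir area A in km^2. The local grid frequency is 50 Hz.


A = Vp / (1e6 * hr * phi)
A = 8.0175e+08 / (1e6 * 834.85 * 0.23284)
A = 4.1245 km^2


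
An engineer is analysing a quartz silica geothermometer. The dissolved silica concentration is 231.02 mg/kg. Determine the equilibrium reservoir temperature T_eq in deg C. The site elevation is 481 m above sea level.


T_eq = 1309 / (5.19 - log10(SiO2)) - 273.15
T_eq = 1309 / (5.19 - log10(231.02)) - 273.15
T_eq = 189.99 deg C


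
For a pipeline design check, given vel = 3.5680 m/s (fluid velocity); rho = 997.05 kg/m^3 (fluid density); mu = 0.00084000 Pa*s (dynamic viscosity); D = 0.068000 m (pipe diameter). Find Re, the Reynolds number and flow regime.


Step 1: Re = rho*vel*D/mu = 997.05*3.568*0.068/0.00084 = 2.8799e+05
Step 2: Re = 2.8799e+05 > 4000, so flow is turbulent.
Re = 2.8799e+05 (turbulent)


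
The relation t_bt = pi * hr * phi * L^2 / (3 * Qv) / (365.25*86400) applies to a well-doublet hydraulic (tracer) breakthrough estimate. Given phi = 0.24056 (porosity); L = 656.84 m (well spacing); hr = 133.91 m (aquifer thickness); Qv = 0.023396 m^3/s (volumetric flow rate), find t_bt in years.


t_bt = pi * hr * phi * L^2 / (3 * Qv) / (365.25*86400)
t_bt = pi * 133.91 * 0.24056 * 656.84^2 / (3 * 0.023396) / (365.25*86400)
t_bt = 19.712 years


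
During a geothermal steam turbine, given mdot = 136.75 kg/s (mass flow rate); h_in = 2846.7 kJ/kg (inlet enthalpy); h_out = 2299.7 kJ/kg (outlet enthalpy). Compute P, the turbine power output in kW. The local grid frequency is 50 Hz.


P = mdot * (h_in - h_out) / 1000
P = 136.75 * (2846.7 - 2299.7) / 1000
P = 74.80225 MW
Convert: 74.80225 MW * 1000.0 = 74802 kW
P = 74802 kW


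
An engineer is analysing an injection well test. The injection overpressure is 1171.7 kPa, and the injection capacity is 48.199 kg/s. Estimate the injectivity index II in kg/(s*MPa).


II = mdot * 1000 / dP
II = 48.199 * 1000 / 1171.7
II = 41.136 kg/(s*MPa)


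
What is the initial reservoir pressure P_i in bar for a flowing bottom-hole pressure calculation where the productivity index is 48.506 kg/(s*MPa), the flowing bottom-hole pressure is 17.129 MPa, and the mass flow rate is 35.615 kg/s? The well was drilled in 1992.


P_i = P_wf + mdot / PI
P_i = 17.129 + 35.615 / 48.506
P_i = 17.86324 MPa
Convert: 17.86324 MPa * 10.0 = 178.63 bar
P_i = 178.63 bar


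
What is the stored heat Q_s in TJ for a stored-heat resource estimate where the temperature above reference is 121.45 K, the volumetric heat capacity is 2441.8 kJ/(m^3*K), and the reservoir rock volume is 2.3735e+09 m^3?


Q_s = Vr * rhoc * dT / 1e12
Q_s = 2.3735e+09 * 2441.8 * 121.45 / 1e12
Q_s = 703.8771 PJ
Convert: 703.8771 PJ * 1000.0 = 7.0388e+05 TJ
Q_s = 7.0388e+05 TJ


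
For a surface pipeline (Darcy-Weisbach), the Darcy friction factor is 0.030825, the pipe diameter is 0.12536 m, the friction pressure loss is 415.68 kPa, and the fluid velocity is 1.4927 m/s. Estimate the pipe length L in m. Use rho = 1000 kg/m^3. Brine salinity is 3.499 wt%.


L = dP*1000*D / (f*rho*vel^2/2)
L = 415.68*1000*0.12536 / (0.030825*1000*1.4927^2/2)
L = 1517.4 m


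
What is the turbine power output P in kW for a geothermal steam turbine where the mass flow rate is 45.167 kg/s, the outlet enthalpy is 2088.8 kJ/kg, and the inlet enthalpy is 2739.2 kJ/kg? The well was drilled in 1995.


P = mdot * (h_in - h_out) / 1000
P = 45.167 * (2739.2 - 2088.8) / 1000
P = 29.37662 MW
Convert: 29.37662 MW * 1000.0 = 29377 kW
P = 29377 kW


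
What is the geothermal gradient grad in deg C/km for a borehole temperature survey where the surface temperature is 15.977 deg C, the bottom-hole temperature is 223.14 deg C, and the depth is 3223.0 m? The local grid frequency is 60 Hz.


grad = (T_d - T_surf) / d * 1000
grad = (223.14 - 15.977) / 3223.0 * 1000
grad = 64.276 deg C/km


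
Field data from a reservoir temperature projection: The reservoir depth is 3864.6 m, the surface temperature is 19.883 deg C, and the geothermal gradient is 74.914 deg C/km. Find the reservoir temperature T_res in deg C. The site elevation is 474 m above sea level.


T_res = T_surf + grad * d / 1000
T_res = 19.883 + 74.914 * 3864.6 / 1000
T_res = 309.40 deg C


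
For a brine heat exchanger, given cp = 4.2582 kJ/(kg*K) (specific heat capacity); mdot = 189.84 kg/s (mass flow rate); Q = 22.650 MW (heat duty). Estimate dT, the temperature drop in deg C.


dT = Q * 1000 / (mdot * cp)
dT = 22.650 * 1000 / (189.84 * 4.2582)
dT = 28.01912 K
Convert (temperature difference, 1 K = 1 deg C): 28.01912 K = 28.01912 deg C
dT = 28.019 deg C


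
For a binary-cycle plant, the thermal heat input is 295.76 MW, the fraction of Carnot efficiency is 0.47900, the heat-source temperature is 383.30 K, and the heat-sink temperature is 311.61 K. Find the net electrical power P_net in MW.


Step 1: eta = (1 - Tc/Th)*f = (1 - 311.61/383.3)*0.479 = 0.08958912
Step 2: P_net = eta * Q_in = 0.08958912 * 295.76 = 26.497 MW
P_net = 26.497 MW


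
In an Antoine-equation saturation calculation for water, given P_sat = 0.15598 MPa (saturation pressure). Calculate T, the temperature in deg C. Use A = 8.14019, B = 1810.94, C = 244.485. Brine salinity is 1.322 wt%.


T = B / (A - log10(P_sat * 760 / 0.101325)) - C
T = 1810.94 / (8.14019 - log10(0.15598 * 760 / 0.101325)) - 244.485
T = 112.56 deg C


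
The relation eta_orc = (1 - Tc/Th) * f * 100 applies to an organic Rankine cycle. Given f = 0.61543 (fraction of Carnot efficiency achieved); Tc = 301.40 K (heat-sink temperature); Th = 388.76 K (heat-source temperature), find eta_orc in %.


eta_orc = (1 - Tc/Th) * f * 100
eta_orc = (1 - 301.40/388.76) * 0.61543 * 100
eta_orc = 13.830 %


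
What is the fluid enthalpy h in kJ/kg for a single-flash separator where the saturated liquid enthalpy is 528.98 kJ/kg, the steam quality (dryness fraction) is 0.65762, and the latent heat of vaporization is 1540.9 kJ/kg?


h = hf + x * hfg
h = 528.98 + 0.65762 * 1540.9
h = 1542.3 kJ/kg


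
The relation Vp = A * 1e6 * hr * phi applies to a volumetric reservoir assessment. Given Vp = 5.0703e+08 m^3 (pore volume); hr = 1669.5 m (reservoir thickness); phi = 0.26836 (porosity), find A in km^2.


A = Vp / (1e6 * hr * phi)
A = 5.0703e+08 / (1e6 * 1669.5 * 0.26836)
A = 1.1317 km^2


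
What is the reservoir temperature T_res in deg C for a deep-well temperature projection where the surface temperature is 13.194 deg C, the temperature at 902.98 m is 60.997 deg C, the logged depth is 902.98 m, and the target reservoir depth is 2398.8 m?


Step 1: grad = (T_d1 - T_surf)/d1 * 1000 = (60.997 - 13.194)/902.98 * 1000 = 52.93916 deg C/km
Step 2: T_res = T_surf + grad*d2/1000 = 13.194 + 52.93916*2398.8/1000 = 140.18 deg C
T_res = 140.18 deg C


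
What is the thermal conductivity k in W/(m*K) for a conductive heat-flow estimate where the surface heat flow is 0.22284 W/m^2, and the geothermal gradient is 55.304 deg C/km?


k = q * 1000 / grad
k = 0.22284 * 1000 / 55.304
k = 4.0294 W/(m*K)


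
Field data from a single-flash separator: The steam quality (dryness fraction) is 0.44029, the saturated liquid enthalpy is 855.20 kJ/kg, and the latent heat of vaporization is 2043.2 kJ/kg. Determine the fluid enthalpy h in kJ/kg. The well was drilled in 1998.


h = hf + x * hfg
h = 855.20 + 0.44029 * 2043.2
h = 1754.8 kJ/kg


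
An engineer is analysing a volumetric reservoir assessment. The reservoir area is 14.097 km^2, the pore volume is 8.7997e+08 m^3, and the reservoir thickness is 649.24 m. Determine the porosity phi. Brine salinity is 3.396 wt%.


phi = Vp / (A * 1e6 * hr)
phi = 8.7997e+08 / (14.097 * 1e6 * 649.24)
phi = 0.096147


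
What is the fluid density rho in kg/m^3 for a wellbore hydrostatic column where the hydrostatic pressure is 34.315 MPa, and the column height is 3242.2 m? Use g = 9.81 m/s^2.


rho = P * 1e6 / (g * h)
rho = 34.315 * 1e6 / (9.81 * 3242.2)
rho = 1078.9 kg/m^3


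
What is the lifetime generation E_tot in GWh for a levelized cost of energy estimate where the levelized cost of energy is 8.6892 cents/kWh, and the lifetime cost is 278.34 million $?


E_tot = C_tot / LCOE * 100
E_tot = 278.34 / 8.6892 * 100
E_tot = 3203.3 GWh


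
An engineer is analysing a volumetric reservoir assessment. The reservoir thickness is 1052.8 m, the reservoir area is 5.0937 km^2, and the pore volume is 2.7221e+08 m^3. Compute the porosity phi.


phi = Vp / (A * 1e6 * hr)
phi = 2.7221e+08 / (5.0937 * 1e6 * 1052.8)
phi = 0.050760


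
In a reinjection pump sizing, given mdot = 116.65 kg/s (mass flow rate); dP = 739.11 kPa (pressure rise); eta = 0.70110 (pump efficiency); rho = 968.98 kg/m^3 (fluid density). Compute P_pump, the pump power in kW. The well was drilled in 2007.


P_pump = mdot * dP / (rho * eta)
P_pump = 116.65 * 739.11 / (968.98 * 0.70110)
P_pump = 126.91 kW


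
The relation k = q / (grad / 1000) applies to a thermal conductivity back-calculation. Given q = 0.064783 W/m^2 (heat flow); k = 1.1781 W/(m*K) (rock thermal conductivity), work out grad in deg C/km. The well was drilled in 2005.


grad = q / k * 1000
grad = 0.064783 / 1.1781 * 1000
grad = 54.989 deg C/km


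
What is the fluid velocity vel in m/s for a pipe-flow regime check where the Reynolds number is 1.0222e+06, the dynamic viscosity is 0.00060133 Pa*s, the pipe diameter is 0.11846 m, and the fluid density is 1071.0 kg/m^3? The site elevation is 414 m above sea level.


vel = Re * mu / (rho * D)
vel = 1.0222e+06 * 0.00060133 / (1071.0 * 0.11846)
vel = 4.8449 m/s


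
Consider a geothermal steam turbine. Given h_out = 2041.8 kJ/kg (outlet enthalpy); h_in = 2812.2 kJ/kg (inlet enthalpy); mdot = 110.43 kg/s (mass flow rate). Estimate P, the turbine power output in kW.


P = mdot * (h_in - h_out) / 1000
P = 110.43 * (2812.2 - 2041.8) / 1000
P = 85.07527 MW
Convert: 85.07527 MW * 1000.0 = 85075 kW
P = 85075 kW


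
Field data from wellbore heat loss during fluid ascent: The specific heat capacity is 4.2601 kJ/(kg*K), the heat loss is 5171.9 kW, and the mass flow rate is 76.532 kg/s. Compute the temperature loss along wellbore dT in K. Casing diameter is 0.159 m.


dT = Q_loss / (mdot * cp)
dT = 5171.9 / (76.532 * 4.2601)
dT = 15.863 K


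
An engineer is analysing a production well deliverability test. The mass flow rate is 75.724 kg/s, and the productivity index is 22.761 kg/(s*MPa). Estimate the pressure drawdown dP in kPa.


dP = mdot * 1000 / PI
dP = 75.724 * 1000 / 22.761
dP = 3326.9 kPa


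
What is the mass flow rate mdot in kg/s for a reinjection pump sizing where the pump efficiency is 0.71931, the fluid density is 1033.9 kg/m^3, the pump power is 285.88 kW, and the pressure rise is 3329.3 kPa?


mdot = P_pump * rho * eta / dP
mdot = 285.88 * 1033.9 * 0.71931 / 3329.3
mdot = 63.859 kg/s


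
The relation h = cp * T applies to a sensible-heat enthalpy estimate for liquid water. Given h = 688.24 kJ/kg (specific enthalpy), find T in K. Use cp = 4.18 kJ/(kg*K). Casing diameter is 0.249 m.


T = h / cp
T = 688.24 / 4.18
T = 164.6507 deg C
Convert to K: 164.6507 + 273.15 = 437.80 K
T = 437.80 K


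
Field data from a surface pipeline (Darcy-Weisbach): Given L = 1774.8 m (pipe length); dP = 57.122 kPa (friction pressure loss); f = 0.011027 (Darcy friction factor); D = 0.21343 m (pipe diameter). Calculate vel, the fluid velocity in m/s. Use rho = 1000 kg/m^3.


vel = sqrt(dP*1000*2*D / (f*L*rho))
vel = sqrt(57.122*1000*2*0.21343 / (0.011027*1774.8*1000))
vel = 1.1162 m/s


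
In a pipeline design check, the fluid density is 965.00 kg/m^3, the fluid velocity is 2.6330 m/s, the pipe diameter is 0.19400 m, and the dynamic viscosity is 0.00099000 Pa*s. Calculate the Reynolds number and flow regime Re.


Step 1: Re = rho*vel*D/mu = 965.0*2.633*0.194/0.00099 = 4.9790e+05
Step 2: Re = 4.9790e+05 > 4000, so flow is turbulent.
Re = 4.9790e+05 (turbulent)


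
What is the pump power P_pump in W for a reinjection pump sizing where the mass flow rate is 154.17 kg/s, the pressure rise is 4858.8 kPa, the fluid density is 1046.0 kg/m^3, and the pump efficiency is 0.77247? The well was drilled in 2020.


P_pump = mdot * dP / (rho * eta)
P_pump = 154.17 * 4858.8 / (1046.0 * 0.77247)
P_pump = 927.0765 kW
Convert: 927.0765 kW * 1000.0 = 9.2708e+05 W
P_pump = 9.2708e+05 W


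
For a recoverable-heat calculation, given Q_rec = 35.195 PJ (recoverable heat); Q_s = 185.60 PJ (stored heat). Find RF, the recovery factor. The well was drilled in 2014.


RF = Q_rec / Q_s
RF = 35.195 / 185.60
RF = 0.18963


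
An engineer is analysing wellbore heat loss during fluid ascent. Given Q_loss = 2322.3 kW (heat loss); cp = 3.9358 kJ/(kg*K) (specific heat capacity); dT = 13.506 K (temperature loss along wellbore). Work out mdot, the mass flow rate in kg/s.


mdot = Q_loss / (cp * dT)
mdot = 2322.3 / (3.9358 * 13.506)
mdot = 43.688 kg/s


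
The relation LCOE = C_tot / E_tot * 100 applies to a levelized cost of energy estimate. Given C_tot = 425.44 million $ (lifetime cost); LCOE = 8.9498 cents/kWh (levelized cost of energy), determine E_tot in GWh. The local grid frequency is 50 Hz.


E_tot = C_tot / LCOE * 100
E_tot = 425.44 / 8.9498 * 100
E_tot = 4753.6 GWh


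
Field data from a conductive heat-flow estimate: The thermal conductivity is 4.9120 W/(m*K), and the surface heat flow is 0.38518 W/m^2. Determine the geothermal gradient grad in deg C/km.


grad = q * 1000 / k
grad = 0.38518 * 1000 / 4.9120
grad = 78.416 deg C/km


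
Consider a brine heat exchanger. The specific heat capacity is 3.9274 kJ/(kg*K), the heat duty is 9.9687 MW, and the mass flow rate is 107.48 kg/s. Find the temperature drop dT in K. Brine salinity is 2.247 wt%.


dT = Q * 1000 / (mdot * cp)
dT = 9.9687 * 1000 / (107.48 * 3.9274)
dT = 23.616 K


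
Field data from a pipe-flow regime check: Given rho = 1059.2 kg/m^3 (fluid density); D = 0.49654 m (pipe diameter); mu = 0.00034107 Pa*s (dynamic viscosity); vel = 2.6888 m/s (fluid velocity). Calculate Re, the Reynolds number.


Re = rho * vel * D / mu
Re = 1059.2 * 2.6888 * 0.49654 / 0.00034107
Re = 4.1462e+06


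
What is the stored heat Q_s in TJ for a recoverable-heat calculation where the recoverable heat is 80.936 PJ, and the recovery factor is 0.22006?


Q_s = Q_rec / RF
Q_s = 80.936 / 0.22006
Q_s = 367.7906 PJ
Convert: 367.7906 PJ * 1000.0 = 3.6779e+05 TJ
Q_s = 3.6779e+05 TJ


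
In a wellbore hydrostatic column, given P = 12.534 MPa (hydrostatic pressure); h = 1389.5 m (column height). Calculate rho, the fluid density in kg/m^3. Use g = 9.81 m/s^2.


rho = P * 1e6 / (g * h)
rho = 12.534 * 1e6 / (9.81 * 1389.5)
rho = 919.52 kg/m^3


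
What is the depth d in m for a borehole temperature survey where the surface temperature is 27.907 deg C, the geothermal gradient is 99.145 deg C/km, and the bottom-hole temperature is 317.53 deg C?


d = (T_d - T_surf) / grad * 1000
d = (317.53 - 27.907) / 99.145 * 1000
d = 2921.2 m


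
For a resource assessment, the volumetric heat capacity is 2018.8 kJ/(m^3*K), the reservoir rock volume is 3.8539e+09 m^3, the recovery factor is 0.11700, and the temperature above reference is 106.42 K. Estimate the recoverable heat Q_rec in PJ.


Step 1: Q_s = Vr*rhoc*dT/1e12 = 3.8539e+09*2018.8*106.42/1e12 = 827.9746 PJ
Step 2: Q_rec = Q_s * RF = 827.9746 * 0.117 = 96.873 PJ
Q_rec = 96.873 PJ


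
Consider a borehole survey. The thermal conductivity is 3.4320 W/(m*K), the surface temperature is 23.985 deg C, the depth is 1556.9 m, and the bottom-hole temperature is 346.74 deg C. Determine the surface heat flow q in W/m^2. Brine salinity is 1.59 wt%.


Step 1: grad = (T_d - T_surf)/d * 1000 = (346.74 - 23.985)/1556.9 * 1000 = 207.3062 deg C/km
Step 2: q = k * grad / 1000 = 3.432 * 207.3062 / 1000 = 0.71147 W/m^2
q = 0.71147 W/m^2


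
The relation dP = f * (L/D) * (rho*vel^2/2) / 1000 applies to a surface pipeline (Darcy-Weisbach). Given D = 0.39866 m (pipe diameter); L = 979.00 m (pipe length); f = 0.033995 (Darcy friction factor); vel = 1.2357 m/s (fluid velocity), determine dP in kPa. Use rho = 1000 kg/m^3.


dP = f * (L/D) * (rho*vel^2/2) / 1000
dP = 0.033995 * (979.00/0.39866) * (1000*1.2357^2/2) / 1000
dP = 63.737 kPa


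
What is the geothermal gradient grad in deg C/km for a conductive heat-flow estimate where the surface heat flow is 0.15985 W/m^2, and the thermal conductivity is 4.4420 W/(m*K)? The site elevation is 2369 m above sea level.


grad = q * 1000 / k
grad = 0.15985 * 1000 / 4.4420
grad = 35.986 deg C/km


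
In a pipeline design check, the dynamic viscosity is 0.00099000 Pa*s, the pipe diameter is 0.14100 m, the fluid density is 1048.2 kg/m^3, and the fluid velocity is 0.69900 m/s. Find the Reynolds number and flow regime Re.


Step 1: Re = rho*vel*D/mu = 1048.2*0.699*0.141/0.00099 = 1.0435e+05
Step 2: Re = 1.0435e+05 > 4000, so flow is turbulent.
Re = 1.0435e+05 (turbulent)


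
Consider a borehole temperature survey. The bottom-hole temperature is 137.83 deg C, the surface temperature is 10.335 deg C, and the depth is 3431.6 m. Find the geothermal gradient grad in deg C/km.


grad = (T_d - T_surf) / d * 1000
grad = (137.83 - 10.335) / 3431.6 * 1000
grad = 37.153 deg C/km


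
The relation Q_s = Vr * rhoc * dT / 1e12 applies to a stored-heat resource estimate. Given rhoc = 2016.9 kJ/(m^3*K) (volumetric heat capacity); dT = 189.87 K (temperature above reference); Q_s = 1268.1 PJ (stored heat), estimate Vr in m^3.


Vr = Q_s * 1e12 / (rhoc * dT)
Vr = 1268.1 * 1e12 / (2016.9 * 189.87)
Vr = 3.3114e+09 m^3


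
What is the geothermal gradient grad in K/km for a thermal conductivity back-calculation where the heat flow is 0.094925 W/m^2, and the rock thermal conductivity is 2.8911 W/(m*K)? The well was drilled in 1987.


grad = q / k * 1000
grad = 0.094925 / 2.8911 * 1000
grad = 32.83352 deg C/km
Convert: 32.83352 deg C/km * 1.0 = 32.834 K/km
grad = 32.834 K/km


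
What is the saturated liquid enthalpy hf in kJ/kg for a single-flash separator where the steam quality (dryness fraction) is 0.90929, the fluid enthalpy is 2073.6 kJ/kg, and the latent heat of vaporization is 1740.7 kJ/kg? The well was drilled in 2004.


hf = h - x * hfg
hf = 2073.6 - 0.90929 * 1740.7
hf = 490.80 kJ/kg


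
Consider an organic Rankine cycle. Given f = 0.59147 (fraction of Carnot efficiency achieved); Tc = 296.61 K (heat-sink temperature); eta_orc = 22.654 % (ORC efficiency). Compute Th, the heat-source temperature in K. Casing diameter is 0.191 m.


Th = Tc / (1 - (eta_orc/100)/f)
Th = 296.61 / (1 - (22.654/100)/0.59147)
Th = 480.74 K


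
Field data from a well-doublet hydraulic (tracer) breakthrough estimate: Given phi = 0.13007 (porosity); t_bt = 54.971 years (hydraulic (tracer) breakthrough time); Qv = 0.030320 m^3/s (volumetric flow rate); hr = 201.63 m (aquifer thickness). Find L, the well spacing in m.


L = sqrt(t_bt*365.25*86400*3*Qv / (pi*hr*phi))
L = sqrt(54.971*365.25*86400*3*0.030320 / (pi*201.63*0.13007))
L = 1383.9 m


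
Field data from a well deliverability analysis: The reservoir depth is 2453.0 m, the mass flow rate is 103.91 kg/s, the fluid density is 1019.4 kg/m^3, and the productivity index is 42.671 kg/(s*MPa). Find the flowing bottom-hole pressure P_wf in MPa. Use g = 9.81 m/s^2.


Step 1: P_i = rho*g*h/1e6 = 1019.4*9.81*2453.0/1e6 = 24.53077 MPa
Step 2: P_wf = P_i - mdot/PI = 24.53077 - 103.91/42.671 = 22.096 MPa
P_wf = 22.096 MPa


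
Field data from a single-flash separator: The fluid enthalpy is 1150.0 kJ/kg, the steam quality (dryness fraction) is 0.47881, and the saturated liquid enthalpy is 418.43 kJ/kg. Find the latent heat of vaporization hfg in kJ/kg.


hfg = (h - hf) / x
hfg = (1150.0 - 418.43) / 0.47881
hfg = 1527.9 kJ/kg


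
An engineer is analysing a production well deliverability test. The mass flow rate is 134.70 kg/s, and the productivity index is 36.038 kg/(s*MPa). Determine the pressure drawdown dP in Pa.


dP = mdot * 1000 / PI
dP = 134.70 * 1000 / 36.038
dP = 3737.721 kPa
Convert: 3737.721 kPa * 1000.0 = 3.7377e+06 Pa
dP = 3.7377e+06 Pa


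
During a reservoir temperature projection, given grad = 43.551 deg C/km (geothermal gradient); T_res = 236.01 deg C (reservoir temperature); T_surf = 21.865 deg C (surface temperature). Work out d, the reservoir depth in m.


d = (T_res - T_surf) / grad * 1000
d = (236.01 - 21.865) / 43.551 * 1000
d = 4917.1 m


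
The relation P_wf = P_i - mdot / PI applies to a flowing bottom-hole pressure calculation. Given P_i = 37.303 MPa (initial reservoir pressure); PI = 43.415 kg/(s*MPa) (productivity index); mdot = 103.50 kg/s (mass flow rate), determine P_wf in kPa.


P_wf = P_i - mdot / PI
P_wf = 37.303 - 103.50 / 43.415
P_wf = 34.91903 MPa
Convert: 34.91903 MPa * 1000.0 = 34919 kPa
P_wf = 34919 kPa


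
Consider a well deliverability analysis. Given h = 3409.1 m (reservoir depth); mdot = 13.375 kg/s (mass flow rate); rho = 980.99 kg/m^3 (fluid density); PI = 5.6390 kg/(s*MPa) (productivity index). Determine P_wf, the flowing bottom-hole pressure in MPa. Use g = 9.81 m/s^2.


Step 1: P_i = rho*g*h/1e6 = 980.99*9.81*3409.1/1e6 = 32.80751 MPa
Step 2: P_wf = P_i - mdot/PI = 32.80751 - 13.375/5.639 = 30.436 MPa
P_wf = 30.436 MPa


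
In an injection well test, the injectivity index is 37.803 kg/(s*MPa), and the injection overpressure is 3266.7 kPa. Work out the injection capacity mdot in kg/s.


mdot = II * dP / 1000
mdot = 37.803 * 3266.7 / 1000
mdot = 123.49 kg/s


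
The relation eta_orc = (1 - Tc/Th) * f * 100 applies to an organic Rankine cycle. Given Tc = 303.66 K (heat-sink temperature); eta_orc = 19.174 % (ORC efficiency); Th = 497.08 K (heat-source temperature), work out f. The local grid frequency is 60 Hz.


f = (eta_orc/100) / (1 - Tc/Th)
f = (19.174/100) / (1 - 303.66/497.08)
f = 0.49276


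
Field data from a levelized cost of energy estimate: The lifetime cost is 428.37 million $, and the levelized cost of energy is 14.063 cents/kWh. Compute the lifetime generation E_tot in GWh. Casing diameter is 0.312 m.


E_tot = C_tot / LCOE * 100
E_tot = 428.37 / 14.063 * 100
E_tot = 3046.1 GWh


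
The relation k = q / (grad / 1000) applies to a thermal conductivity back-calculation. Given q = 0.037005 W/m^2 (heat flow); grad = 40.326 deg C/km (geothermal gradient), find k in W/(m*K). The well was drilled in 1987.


k = q / (grad / 1000)
k = 0.037005 / (40.326 / 1000)
k = 0.91765 W/(m*K)


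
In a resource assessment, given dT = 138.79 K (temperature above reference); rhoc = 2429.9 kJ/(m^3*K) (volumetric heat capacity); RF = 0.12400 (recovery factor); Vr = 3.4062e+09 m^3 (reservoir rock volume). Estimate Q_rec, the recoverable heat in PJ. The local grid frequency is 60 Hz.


Step 1: Q_s = Vr*rhoc*dT/1e12 = 3.4062e+09*2429.9*138.79/1e12 = 1148.727 PJ
Step 2: Q_rec = Q_s * RF = 1148.727 * 0.124 = 142.44 PJ
Q_rec = 142.44 PJ


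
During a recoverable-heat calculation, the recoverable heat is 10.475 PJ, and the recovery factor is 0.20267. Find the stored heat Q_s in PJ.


Q_s = Q_rec / RF
Q_s = 10.475 / 0.20267
Q_s = 51.685 PJ


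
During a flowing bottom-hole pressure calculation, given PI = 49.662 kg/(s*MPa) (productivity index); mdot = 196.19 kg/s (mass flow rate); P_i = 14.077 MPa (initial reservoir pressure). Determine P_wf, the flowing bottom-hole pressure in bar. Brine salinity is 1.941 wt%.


P_wf = P_i - mdot / PI
P_wf = 14.077 - 196.19 / 49.662
P_wf = 10.12649 MPa
Convert: 10.12649 MPa * 10.0 = 101.26 bar
P_wf = 101.26 bar


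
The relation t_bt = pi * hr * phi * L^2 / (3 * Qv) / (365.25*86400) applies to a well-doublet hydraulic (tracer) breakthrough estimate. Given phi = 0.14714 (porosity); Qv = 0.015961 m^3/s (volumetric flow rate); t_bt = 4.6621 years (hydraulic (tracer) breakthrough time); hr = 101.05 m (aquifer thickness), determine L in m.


L = sqrt(t_bt*365.25*86400*3*Qv / (pi*hr*phi))
L = sqrt(4.6621*365.25*86400*3*0.015961 / (pi*101.05*0.14714))
L = 388.35 m


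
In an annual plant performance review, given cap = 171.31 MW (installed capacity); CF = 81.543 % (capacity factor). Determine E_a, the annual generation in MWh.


E_a = CF / 100 * cap * 8760
E_a = 81.543 / 100 * 171.31 * 8760
E_a = 1.2237e+06 MWh


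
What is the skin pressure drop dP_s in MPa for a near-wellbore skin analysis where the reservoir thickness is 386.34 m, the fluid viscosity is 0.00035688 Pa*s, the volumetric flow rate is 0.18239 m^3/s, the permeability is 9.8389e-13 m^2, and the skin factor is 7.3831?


dP_s = S * q * mu / (2*pi*k*hr) / 1000
dP_s = 7.3831 * 0.18239 * 0.00035688 / (2*pi*9.8389e-13*386.34) / 1000
dP_s = 201.2176 kPa
Convert: 201.2176 kPa * 0.001 = 0.20122 MPa
dP_s = 0.20122 MPa


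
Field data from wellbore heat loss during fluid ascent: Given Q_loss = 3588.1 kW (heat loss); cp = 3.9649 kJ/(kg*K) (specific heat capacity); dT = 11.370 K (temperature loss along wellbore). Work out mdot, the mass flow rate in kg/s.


mdot = Q_loss / (cp * dT)
mdot = 3588.1 / (3.9649 * 11.370)
mdot = 79.592 kg/s


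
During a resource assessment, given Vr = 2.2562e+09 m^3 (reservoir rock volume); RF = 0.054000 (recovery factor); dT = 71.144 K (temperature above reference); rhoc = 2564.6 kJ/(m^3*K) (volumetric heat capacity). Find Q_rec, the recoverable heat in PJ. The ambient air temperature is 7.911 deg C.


Step 1: Q_s = Vr*rhoc*dT/1e12 = 2.2562e+09*2564.6*71.144/1e12 = 411.6570 PJ
Step 2: Q_rec = Q_s * RF = 411.6570 * 0.054 = 22.229 PJ
Q_rec = 22.229 PJ


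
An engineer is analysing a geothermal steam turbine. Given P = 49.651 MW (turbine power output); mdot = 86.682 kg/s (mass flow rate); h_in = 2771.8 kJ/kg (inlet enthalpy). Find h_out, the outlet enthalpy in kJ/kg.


h_out = h_in - P * 1000 / mdot
h_out = 2771.8 - 49.651 * 1000 / 86.682
h_out = 2199.0 kJ/kg


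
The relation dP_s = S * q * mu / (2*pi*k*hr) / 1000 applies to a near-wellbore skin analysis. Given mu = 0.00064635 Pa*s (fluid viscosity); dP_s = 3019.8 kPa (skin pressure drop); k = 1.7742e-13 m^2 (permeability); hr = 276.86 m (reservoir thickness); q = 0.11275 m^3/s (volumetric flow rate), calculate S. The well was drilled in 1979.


S = dP_s * 1000 * 2*pi*k*hr / (q*mu)
S = 3019.8 * 1000 * 2*pi*1.7742e-13*276.86 / (0.11275*0.00064635)
S = 12.789


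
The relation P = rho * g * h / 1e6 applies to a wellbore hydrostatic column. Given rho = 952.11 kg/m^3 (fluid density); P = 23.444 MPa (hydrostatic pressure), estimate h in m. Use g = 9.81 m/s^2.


h = P * 1e6 / (g * rho)
h = 23.444 * 1e6 / (9.81 * 952.11)
h = 2510.0 m


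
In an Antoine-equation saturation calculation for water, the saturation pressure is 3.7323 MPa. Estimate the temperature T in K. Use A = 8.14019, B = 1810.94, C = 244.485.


T = B / (A - log10(P_sat * 760 / 0.101325)) - C
T = 1810.94 / (8.14019 - log10(3.7323 * 760 / 0.101325)) - 244.485
T = 245.8705 deg C
Convert to K: 245.8705 + 273.15 = 519.02 K
T = 519.02 K


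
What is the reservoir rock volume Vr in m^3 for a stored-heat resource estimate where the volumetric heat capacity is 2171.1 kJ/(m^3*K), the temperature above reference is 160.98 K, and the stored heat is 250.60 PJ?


Vr = Q_s * 1e12 / (rhoc * dT)
Vr = 250.60 * 1e12 / (2171.1 * 160.98)
Vr = 7.1702e+08 m^3


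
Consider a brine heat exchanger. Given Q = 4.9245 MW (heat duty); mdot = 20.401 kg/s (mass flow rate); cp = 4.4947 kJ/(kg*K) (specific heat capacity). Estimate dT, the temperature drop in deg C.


dT = Q * 1000 / (mdot * cp)
dT = 4.9245 * 1000 / (20.401 * 4.4947)
dT = 53.70441 K
Convert (temperature difference, 1 K = 1 deg C): 53.70441 K = 53.70441 deg C
dT = 53.704 deg C


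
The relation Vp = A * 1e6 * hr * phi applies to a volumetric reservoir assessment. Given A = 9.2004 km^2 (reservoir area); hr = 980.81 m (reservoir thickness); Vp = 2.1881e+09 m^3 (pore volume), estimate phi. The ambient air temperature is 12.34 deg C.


phi = Vp / (A * 1e6 * hr)
phi = 2.1881e+09 / (9.2004 * 1e6 * 980.81)
phi = 0.24248


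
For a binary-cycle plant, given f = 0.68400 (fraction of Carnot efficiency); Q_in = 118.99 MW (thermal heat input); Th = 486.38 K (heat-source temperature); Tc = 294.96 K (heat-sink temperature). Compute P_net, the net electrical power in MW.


Step 1: eta = (1 - Tc/Th)*f = (1 - 294.96/486.38)*0.684 = 0.2691954
Step 2: P_net = eta * Q_in = 0.2691954 * 118.99 = 32.032 MW
P_net = 32.032 MW


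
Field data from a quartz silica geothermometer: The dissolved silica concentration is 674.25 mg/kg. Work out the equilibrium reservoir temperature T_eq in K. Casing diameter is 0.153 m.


T_eq = 1309 / (5.19 - log10(SiO2)) - 273.15
T_eq = 1309 / (5.19 - log10(674.25)) - 273.15
T_eq = 281.2340 deg C
Convert to K: 281.2340 + 273.15 = 554.38 K
T_eq = 554.38 K


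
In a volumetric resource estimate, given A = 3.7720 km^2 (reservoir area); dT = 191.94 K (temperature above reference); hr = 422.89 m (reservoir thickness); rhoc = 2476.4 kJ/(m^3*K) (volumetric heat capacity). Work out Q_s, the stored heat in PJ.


Step 1: Vr = A*1e6*hr = 3.772*1e6*422.89 = 1.595141e+09 m^3
Step 2: Q_s = Vr*rhoc*dT/1e12 = 1.595141e+09*2476.4*191.94/1e12 = 758.20 PJ
Q_s = 758.20 PJ


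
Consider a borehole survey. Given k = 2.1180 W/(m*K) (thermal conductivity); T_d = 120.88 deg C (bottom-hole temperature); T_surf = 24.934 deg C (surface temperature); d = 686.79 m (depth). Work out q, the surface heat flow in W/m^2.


Step 1: grad = (T_d - T_surf)/d * 1000 = (120.88 - 24.934)/686.79 * 1000 = 139.7021 deg C/km
Step 2: q = k * grad / 1000 = 2.118 * 139.7021 / 1000 = 0.29589 W/m^2
q = 0.29589 W/m^2


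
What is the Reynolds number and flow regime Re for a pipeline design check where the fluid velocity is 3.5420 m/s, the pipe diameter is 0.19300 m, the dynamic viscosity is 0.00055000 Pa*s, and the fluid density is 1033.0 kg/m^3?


Step 1: Re = rho*vel*D/mu = 1033.0*3.542*0.193/0.00055 = 1.2839e+06
Step 2: Re = 1.2839e+06 > 4000, so flow is turbulent.
Re = 1.2839e+06 (turbulent)


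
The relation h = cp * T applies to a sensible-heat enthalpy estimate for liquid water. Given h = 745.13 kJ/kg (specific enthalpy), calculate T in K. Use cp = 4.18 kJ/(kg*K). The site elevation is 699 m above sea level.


T = h / cp
T = 745.13 / 4.18
T = 178.2608 deg C
Convert to K: 178.2608 + 273.15 = 451.41 K
T = 451.41 K


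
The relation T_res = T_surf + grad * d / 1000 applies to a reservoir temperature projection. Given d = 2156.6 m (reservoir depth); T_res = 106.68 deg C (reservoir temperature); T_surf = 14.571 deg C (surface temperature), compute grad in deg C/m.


grad = (T_res - T_surf) / d * 1000
grad = (106.68 - 14.571) / 2156.6 * 1000
grad = 42.71028 deg C/km
Convert: 42.71028 deg C/km * 0.001 = 0.042710 deg C/m
grad = 0.042710 deg C/m


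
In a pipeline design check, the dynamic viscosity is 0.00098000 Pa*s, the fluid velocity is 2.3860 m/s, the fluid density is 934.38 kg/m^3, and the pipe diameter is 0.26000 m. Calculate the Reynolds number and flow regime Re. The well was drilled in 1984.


Step 1: Re = rho*vel*D/mu = 934.38*2.386*0.26/0.00098 = 5.9148e+05
Step 2: Re = 5.9148e+05 > 4000, so flow is turbulent.
Re = 5.9148e+05 (turbulent)


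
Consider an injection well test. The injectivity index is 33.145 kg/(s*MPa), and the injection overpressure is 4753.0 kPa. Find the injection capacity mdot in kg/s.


mdot = II * dP / 1000
mdot = 33.145 * 4753.0 / 1000
mdot = 157.54 kg/s


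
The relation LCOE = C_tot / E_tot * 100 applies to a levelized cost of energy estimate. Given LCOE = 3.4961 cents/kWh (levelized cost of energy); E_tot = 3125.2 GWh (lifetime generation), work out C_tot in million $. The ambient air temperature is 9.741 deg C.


C_tot = LCOE / 100 * E_tot
C_tot = 3.4961 / 100 * 3125.2
C_tot = 109.26 million $


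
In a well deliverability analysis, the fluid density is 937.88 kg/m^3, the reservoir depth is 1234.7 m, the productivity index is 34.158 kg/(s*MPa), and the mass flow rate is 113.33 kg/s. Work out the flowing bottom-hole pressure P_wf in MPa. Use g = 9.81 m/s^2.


Step 1: P_i = rho*g*h/1e6 = 937.88*9.81*1234.7/1e6 = 11.35998 MPa
Step 2: P_wf = P_i - mdot/PI = 11.35998 - 113.33/34.158 = 8.0422 MPa
P_wf = 8.0422 MPa


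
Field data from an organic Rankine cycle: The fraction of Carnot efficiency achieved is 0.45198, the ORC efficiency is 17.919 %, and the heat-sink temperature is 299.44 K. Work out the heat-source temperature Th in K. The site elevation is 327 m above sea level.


Th = Tc / (1 - (eta_orc/100)/f)
Th = 299.44 / (1 - (17.919/100)/0.45198)
Th = 496.14 K


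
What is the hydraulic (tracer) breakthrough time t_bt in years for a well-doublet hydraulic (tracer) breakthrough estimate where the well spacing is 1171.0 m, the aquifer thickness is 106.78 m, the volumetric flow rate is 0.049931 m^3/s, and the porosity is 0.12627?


t_bt = pi * hr * phi * L^2 / (3 * Qv) / (365.25*86400)
t_bt = pi * 106.78 * 0.12627 * 1171.0^2 / (3 * 0.049931) / (365.25*86400)
t_bt = 12.287 years


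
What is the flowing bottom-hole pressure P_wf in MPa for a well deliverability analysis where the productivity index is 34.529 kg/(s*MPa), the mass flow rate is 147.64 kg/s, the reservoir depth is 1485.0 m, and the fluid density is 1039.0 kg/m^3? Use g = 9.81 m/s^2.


Step 1: P_i = rho*g*h/1e6 = 1039.0*9.81*1485.0/1e6 = 15.13600 MPa
Step 2: P_wf = P_i - mdot/PI = 15.13600 - 147.64/34.529 = 10.860 MPa
P_wf = 10.860 MPa


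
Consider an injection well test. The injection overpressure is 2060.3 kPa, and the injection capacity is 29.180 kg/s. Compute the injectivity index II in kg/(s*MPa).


II = mdot * 1000 / dP
II = 29.180 * 1000 / 2060.3
II = 14.163 kg/(s*MPa)


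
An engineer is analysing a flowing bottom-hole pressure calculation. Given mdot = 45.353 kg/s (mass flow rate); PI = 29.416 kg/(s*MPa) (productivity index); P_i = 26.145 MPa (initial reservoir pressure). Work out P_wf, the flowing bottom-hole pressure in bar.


P_wf = P_i - mdot / PI
P_wf = 26.145 - 45.353 / 29.416
P_wf = 24.60322 MPa
Convert: 24.60322 MPa * 10.0 = 246.03 bar
P_wf = 246.03 bar


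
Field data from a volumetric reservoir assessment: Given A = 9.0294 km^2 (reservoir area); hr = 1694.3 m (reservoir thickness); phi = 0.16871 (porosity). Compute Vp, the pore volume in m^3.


Vp = A * 1e6 * hr * phi
Vp = 9.0294 * 1e6 * 1694.3 * 0.16871
Vp = 2.5810e+09 m^3


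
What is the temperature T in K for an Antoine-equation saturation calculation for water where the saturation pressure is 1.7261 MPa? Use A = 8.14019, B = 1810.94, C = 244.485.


T = B / (A - log10(P_sat * 760 / 0.101325)) - C
T = 1810.94 / (8.14019 - log10(1.7261 * 760 / 0.101325)) - 244.485
T = 205.0999 deg C
Convert to K: 205.0999 + 273.15 = 478.25 K
T = 478.25 K


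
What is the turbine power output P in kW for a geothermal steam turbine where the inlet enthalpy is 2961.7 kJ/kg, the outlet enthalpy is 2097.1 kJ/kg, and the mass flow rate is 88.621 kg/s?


P = mdot * (h_in - h_out) / 1000
P = 88.621 * (2961.7 - 2097.1) / 1000
P = 76.62172 MW
Convert: 76.62172 MW * 1000.0 = 76622 kW
P = 76622 kW


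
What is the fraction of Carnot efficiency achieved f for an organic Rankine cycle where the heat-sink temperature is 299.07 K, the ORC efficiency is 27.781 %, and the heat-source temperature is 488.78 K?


f = (eta_orc/100) / (1 - Tc/Th)
f = (27.781/100) / (1 - 299.07/488.78)
f = 0.71577


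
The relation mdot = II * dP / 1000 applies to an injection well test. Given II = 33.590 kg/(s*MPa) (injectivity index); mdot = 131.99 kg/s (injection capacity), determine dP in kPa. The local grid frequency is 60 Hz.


dP = mdot * 1000 / II
dP = 131.99 * 1000 / 33.590
dP = 3929.4 kPa


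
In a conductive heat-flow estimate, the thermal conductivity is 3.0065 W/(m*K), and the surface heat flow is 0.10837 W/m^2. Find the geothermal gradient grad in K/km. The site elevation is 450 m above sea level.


grad = q * 1000 / k
grad = 0.10837 * 1000 / 3.0065
grad = 36.04524 deg C/km
Convert: 36.04524 deg C/km * 1.0 = 36.045 K/km
grad = 36.045 K/km


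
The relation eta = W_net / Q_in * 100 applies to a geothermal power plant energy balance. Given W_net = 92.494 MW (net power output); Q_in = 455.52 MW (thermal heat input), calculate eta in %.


eta = W_net / Q_in * 100
eta = 92.494 / 455.52 * 100
eta = 20.305 %


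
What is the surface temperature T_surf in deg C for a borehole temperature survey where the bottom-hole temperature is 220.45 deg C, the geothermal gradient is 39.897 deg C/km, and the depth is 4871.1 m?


T_surf = T_d - grad * d / 1000
T_surf = 220.45 - 39.897 * 4871.1 / 1000
T_surf = 26.108 deg C


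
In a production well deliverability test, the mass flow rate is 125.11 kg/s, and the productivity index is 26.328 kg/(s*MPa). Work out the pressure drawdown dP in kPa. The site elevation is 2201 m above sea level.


dP = mdot * 1000 / PI
dP = 125.11 * 1000 / 26.328
dP = 4752.0 kPa


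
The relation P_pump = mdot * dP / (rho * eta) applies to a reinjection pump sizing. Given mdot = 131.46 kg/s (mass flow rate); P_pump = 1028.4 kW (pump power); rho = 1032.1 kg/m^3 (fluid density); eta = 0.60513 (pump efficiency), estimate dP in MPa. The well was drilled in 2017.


dP = P_pump * rho * eta / mdot
dP = 1028.4 * 1032.1 * 0.60513 / 131.46
dP = 4885.836 kPa
Convert: 4885.836 kPa * 0.001 = 4.8858 MPa
dP = 4.8858 MPa


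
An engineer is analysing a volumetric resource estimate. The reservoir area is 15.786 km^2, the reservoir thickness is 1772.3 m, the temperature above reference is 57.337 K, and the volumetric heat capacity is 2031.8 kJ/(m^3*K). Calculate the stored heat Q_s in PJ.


Step 1: Vr = A*1e6*hr = 15.786*1e6*1772.3 = 2.797753e+10 m^3
Step 2: Q_s = Vr*rhoc*dT/1e12 = 2.797753e+10*2031.8*57.337/1e12 = 3259.3 PJ
Q_s = 3259.3 PJ


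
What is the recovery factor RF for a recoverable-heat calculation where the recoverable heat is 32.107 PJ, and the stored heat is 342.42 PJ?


RF = Q_rec / Q_s
RF = 32.107 / 342.42
RF = 0.093765


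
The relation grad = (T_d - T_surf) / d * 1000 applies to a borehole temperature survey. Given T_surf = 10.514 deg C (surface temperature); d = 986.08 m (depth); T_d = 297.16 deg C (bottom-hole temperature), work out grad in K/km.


grad = (T_d - T_surf) / d * 1000
grad = (297.16 - 10.514) / 986.08 * 1000
grad = 290.6924 deg C/km
Convert: 290.6924 deg C/km * 1.0 = 290.69 K/km
grad = 290.69 K/km


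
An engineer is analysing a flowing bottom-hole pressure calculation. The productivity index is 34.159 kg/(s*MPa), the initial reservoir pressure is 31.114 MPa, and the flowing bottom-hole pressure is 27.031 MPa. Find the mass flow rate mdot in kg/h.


mdot = (P_i - P_wf) * PI
mdot = (31.114 - 27.031) * 34.159
mdot = 139.4712 kg/s
Convert: 139.4712 kg/s * 3600.0 = 5.0210e+05 kg/h
mdot = 5.0210e+05 kg/h
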